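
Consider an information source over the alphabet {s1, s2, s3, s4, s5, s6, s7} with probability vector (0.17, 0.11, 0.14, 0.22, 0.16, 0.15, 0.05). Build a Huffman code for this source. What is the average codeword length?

Repeatedly combine the two least-probable nodes; the expected code length is the sum of the merged weights.
merge 1/20 + 11/100 → 4/25
merge 7/50 + 3/20 → 29/100
merge 4/25 + 4/25 → 8/25
merge 17/100 + 11/50 → 39/100
merge 29/100 + 8/25 → 61/100
merge 39/100 + 61/100 → 1
L = 4/25 + 29/100 + 8/25 + 39/100 + 61/100 + 1 = 277/100 = 2.77 bits/symbol.

2.77 bits/symbol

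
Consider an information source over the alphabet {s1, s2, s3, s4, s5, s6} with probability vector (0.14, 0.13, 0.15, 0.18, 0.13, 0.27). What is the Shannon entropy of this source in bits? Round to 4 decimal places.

H = −Σ pᵢ log₂ pᵢ.
−0.14·log₂(0.14) = 0.3971
−0.13·log₂(0.13) = 0.3826
−0.15·log₂(0.15) = 0.4105
−0.18·log₂(0.18) = 0.4453
−0.13·log₂(0.13) = 0.3826
−0.27·log₂(0.27) = 0.5100
Sum ≈ 2.5283 → 2.5283 bits.

2.5283 bits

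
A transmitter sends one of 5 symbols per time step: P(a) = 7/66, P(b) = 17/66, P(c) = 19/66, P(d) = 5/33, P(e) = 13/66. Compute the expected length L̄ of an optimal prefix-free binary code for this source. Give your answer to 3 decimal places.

2.258 bits/symbol

Repeatedly combine the two least-probable nodes; the expected code length is the sum of the merged weights.
merge 7/66 + 5/33 → 17/66
merge 13/66 + 17/66 → 5/11
merge 17/66 + 19/66 → 6/11
merge 5/11 + 6/11 → 1
L = 17/66 + 5/11 + 6/11 + 1 = 149/66 ≈ 2.258 bits/symbol.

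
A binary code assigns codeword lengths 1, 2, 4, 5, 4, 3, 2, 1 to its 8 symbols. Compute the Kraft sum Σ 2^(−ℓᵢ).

1.78125

With common denominator 2^5 = 32: Σ 2^(−ℓᵢ) = 16/32 + 8/32 + 2/32 + 1/32 + 2/32 + 4/32 + 8/32 + 16/32 = 57/32 = 1.78125.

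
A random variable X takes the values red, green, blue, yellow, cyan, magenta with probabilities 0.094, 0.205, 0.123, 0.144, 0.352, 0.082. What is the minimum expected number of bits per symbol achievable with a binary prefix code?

Repeatedly combine the two least-probable nodes; the expected code length is the sum of the merged weights.
merge 41/500 + 47/500 → 22/125
merge 123/1000 + 18/125 → 267/1000
merge 22/125 + 41/200 → 381/1000
merge 267/1000 + 44/125 → 619/1000
merge 381/1000 + 619/1000 → 1
L = 22/125 + 267/1000 + 381/1000 + 619/1000 + 1 = 2443/1000 = 2.443 bits/symbol.

2.443 bits/symbol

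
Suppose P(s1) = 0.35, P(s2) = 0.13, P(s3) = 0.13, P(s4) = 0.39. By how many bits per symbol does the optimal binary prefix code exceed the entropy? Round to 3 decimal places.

0.045 bits

Entropy H = −Σ p log₂ p ≈ 1.8252 bits.
Huffman merges: 13/100+13/100→13/50; 13/50+7/20→61/100; 39/100+61/100→1. L = 187/100 ≈ 1.8700.
L − H = 1.8700 − 1.8252 = 0.045 bits.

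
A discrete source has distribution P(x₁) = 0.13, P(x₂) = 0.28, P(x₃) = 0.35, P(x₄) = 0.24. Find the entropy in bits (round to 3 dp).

H = −Σ pᵢ log₂ pᵢ.
−0.13·log₂(0.13) = 0.3826
−0.28·log₂(0.28) = 0.5142
−0.35·log₂(0.35) = 0.5301
−0.24·log₂(0.24) = 0.4941
Sum ≈ 1.9211 → 1.921 bits.

1.921 bits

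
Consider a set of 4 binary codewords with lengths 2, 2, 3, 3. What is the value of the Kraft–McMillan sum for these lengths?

0.75

With common denominator 2^3 = 8: Σ 2^(−ℓᵢ) = 2/8 + 2/8 + 1/8 + 1/8 = 6/8 = 0.75.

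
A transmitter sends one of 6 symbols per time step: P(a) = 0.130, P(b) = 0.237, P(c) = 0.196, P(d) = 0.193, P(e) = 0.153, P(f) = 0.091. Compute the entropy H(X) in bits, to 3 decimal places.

2.523 bits

H = −Σ pᵢ log₂ pᵢ.
−0.130·log₂(0.130) = 0.3826
−0.237·log₂(0.237) = 0.4923
−0.196·log₂(0.196) = 0.4608
−0.193·log₂(0.193) = 0.4581
−0.153·log₂(0.153) = 0.4144
−0.091·log₂(0.091) = 0.3147
Sum ≈ 2.5228 → 2.523 bits.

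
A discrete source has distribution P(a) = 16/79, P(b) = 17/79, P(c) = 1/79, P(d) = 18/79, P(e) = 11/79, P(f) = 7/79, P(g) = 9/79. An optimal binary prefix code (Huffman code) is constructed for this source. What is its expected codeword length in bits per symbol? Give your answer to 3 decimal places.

Repeatedly combine the two least-probable nodes; the expected code length is the sum of the merged weights.
merge 1/79 + 7/79 → 8/79
merge 8/79 + 9/79 → 17/79
merge 11/79 + 16/79 → 27/79
merge 17/79 + 17/79 → 34/79
merge 18/79 + 27/79 → 45/79
merge 34/79 + 45/79 → 1
L = 8/79 + 17/79 + 27/79 + 34/79 + 45/79 + 1 = 210/79 ≈ 2.658 bits/symbol.

2.658 bits/symbol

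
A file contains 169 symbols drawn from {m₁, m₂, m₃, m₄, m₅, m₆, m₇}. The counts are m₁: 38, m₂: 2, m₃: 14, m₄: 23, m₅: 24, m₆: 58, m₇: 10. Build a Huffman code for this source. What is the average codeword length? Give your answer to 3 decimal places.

Probabilities are the counts divided by 169.
Repeatedly combine the two least-probable nodes; the expected code length is the sum of the merged weights.
merge 2/169 + 10/169 → 12/169
merge 12/169 + 14/169 → 2/13
merge 23/169 + 24/169 → 47/169
merge 2/13 + 38/169 → 64/169
merge 47/169 + 58/169 → 105/169
merge 64/169 + 105/169 → 1
L = 12/169 + 2/13 + 47/169 + 64/169 + 105/169 + 1 = 423/169 ≈ 2.503 bits/symbol.

2.503 bits/symbol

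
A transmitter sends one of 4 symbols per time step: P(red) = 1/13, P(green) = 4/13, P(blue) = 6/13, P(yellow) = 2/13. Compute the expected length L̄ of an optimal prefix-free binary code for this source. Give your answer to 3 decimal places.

Repeatedly combine the two least-probable nodes; the expected code length is the sum of the merged weights.
merge 1/13 + 2/13 → 3/13
merge 3/13 + 4/13 → 7/13
merge 6/13 + 7/13 → 1
L = 3/13 + 7/13 + 1 = 23/13 ≈ 1.769 bits/symbol.

1.769 bits/symbol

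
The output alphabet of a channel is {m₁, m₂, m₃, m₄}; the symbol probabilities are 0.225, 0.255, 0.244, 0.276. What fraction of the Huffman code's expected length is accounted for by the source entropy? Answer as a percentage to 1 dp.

Entropy H = −Σ p log₂ p ≈ 1.9961 bits.
Huffman merges: 9/40+61/250→469/1000; 51/200+69/250→531/1000; 469/1000+531/1000→1. L = 2 ≈ 2.0000.
Efficiency = H/L = 1.9961/2.0000 = 99.8%.

99.8%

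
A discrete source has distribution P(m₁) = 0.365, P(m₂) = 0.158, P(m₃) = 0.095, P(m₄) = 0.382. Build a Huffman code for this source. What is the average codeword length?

Repeatedly combine the two least-probable nodes; the expected code length is the sum of the merged weights.
merge 19/200 + 79/500 → 253/1000
merge 253/1000 + 73/200 → 309/500
merge 191/500 + 309/500 → 1
L = 253/1000 + 309/500 + 1 = 1871/1000 = 1.871 bits/symbol.

1.871 bits/symbol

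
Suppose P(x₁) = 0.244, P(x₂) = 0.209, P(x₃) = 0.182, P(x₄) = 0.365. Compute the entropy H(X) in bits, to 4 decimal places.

1.9466 bits

H = −Σ pᵢ log₂ pᵢ.
−0.244·log₂(0.244) = 0.4966
−0.209·log₂(0.209) = 0.4720
−0.182·log₂(0.182) = 0.4474
−0.365·log₂(0.365) = 0.5307
Sum ≈ 1.9466 → 1.9466 bits.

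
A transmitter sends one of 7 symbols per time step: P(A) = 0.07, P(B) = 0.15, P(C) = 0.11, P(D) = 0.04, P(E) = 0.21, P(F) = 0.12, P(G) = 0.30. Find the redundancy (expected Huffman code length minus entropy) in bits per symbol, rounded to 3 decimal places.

Entropy H = −Σ p log₂ p ≈ 2.5761 bits.
Huffman merges: 1/25+7/100→11/100; 11/100+11/100→11/50; 3/25+3/20→27/100; 21/100+11/50→43/100; 27/100+3/10→57/100; 43/100+57/100→1. L = 13/5 ≈ 2.6000.
L − H = 2.6000 − 2.5761 = 0.024 bits.

0.024 bits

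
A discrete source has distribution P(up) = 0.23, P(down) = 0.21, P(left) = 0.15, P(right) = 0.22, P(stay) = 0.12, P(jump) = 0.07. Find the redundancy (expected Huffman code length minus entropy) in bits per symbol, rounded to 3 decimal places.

0.043 bits

Entropy H = −Σ p log₂ p ≈ 2.4872 bits.
Huffman merges: 7/100+3/25→19/100; 3/20+19/100→17/50; 21/100+11/50→43/100; 23/100+17/50→57/100; 43/100+57/100→1. L = 253/100 ≈ 2.5300.
L − H = 2.5300 − 2.4872 = 0.043 bits.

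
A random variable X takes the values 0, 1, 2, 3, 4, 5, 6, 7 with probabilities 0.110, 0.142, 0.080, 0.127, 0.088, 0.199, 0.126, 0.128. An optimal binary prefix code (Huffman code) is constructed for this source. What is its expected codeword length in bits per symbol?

Repeatedly combine the two least-probable nodes; the expected code length is the sum of the merged weights.
merge 2/25 + 11/125 → 21/125
merge 11/100 + 63/500 → 59/250
merge 127/1000 + 16/125 → 51/200
merge 71/500 + 21/125 → 31/100
merge 199/1000 + 59/250 → 87/200
merge 51/200 + 31/100 → 113/200
merge 87/200 + 113/200 → 1
L = 21/125 + 59/250 + 51/200 + 31/100 + 87/200 + 113/200 + 1 = 2969/1000 = 2.969 bits/symbol.

2.969 bits/symbol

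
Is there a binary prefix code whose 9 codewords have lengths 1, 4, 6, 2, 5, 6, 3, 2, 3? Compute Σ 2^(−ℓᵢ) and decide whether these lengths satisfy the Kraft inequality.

With common denominator 2^6 = 64: Σ 2^(−ℓᵢ) = 32/64 + 4/64 + 1/64 + 16/64 + 2/64 + 1/64 + 8/64 + 16/64 + 8/64 = 88/64 = 1.375.
Kraft's inequality requires Σ ≤ 1; here Σ = 1.375 > 1, so no such prefix code exists.

1.375; no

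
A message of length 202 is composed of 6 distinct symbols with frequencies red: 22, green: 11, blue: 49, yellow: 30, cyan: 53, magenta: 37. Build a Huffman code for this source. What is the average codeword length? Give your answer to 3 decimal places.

2.475 bits/symbol

Probabilities are the counts divided by 202.
Repeatedly combine the two least-probable nodes; the expected code length is the sum of the merged weights.
merge 11/202 + 11/101 → 33/202
merge 15/101 + 33/202 → 63/202
merge 37/202 + 49/202 → 43/101
merge 53/202 + 63/202 → 58/101
merge 43/101 + 58/101 → 1
L = 33/202 + 63/202 + 43/101 + 58/101 + 1 = 250/101 ≈ 2.475 bits/symbol.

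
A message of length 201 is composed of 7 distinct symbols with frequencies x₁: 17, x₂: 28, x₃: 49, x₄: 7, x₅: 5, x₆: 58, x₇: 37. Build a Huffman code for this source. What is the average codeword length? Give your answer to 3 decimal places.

2.488 bits/symbol

Probabilities are the counts divided by 201.
Repeatedly combine the two least-probable nodes; the expected code length is the sum of the merged weights.
merge 5/201 + 7/201 → 4/67
merge 4/67 + 17/201 → 29/201
merge 28/201 + 29/201 → 19/67
merge 37/201 + 49/201 → 86/201
merge 19/67 + 58/201 → 115/201
merge 86/201 + 115/201 → 1
L = 4/67 + 29/201 + 19/67 + 86/201 + 115/201 + 1 = 500/201 ≈ 2.488 bits/symbol.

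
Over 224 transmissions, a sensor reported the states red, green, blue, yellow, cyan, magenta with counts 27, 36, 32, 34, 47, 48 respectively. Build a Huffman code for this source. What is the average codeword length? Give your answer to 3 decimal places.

Probabilities are the counts divided by 224.
Repeatedly combine the two least-probable nodes; the expected code length is the sum of the merged weights.
merge 27/224 + 1/7 → 59/224
merge 17/112 + 9/56 → 5/16
merge 47/224 + 3/14 → 95/224
merge 59/224 + 5/16 → 129/224
merge 95/224 + 129/224 → 1
L = 59/224 + 5/16 + 95/224 + 129/224 + 1 = 577/224 ≈ 2.576 bits/symbol.

2.576 bits/symbol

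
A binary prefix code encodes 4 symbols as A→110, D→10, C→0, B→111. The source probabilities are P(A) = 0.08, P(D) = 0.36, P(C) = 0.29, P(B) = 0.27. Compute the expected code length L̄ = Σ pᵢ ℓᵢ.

2.06 bits/symbol

L̄ = Σ pᵢ·ℓᵢ = 0.08·3 + 0.36·2 + 0.29·1 + 0.27·3 = 2.06 bits/symbol.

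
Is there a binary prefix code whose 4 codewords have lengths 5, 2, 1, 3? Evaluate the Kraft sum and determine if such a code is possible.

With common denominator 2^5 = 32: Σ 2^(−ℓᵢ) = 1/32 + 8/32 + 16/32 + 4/32 = 29/32 = 0.90625.
Kraft's inequality requires Σ ≤ 1; here Σ = 0.90625 ≤ 1, so such a prefix code exists.

0.90625; yes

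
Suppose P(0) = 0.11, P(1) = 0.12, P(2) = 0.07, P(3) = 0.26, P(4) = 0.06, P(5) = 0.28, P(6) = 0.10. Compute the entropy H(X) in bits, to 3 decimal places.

H = −Σ pᵢ log₂ pᵢ.
−0.11·log₂(0.11) = 0.3503
−0.12·log₂(0.12) = 0.3671
−0.07·log₂(0.07) = 0.2686
−0.26·log₂(0.26) = 0.5053
−0.06·log₂(0.06) = 0.2435
−0.28·log₂(0.28) = 0.5142
−0.10·log₂(0.10) = 0.3322
Sum ≈ 2.5811 → 2.581 bits.

2.581 bits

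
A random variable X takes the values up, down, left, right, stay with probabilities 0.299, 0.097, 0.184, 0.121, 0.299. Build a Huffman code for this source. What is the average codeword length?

Repeatedly combine the two least-probable nodes; the expected code length is the sum of the merged weights.
merge 97/1000 + 121/1000 → 109/500
merge 23/125 + 109/500 → 201/500
merge 299/1000 + 299/1000 → 299/500
merge 201/500 + 299/500 → 1
L = 109/500 + 201/500 + 299/500 + 1 = 1109/500 = 2.218 bits/symbol.

2.218 bits/symbol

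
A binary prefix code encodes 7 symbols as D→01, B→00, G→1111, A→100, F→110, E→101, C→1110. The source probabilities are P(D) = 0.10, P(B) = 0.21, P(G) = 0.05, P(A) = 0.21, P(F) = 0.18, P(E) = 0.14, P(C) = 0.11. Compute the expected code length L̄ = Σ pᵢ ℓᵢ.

L̄ = Σ pᵢ·ℓᵢ = 0.10·2 + 0.21·2 + 0.05·4 + 0.21·3 + 0.18·3 + 0.14·3 + 0.11·4 = 2.85 bits/symbol.

2.85 bits/symbol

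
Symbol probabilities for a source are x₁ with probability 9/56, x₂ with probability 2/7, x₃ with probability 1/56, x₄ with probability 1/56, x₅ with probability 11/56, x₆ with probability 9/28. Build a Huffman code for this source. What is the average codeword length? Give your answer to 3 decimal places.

2.232 bits/symbol

Repeatedly combine the two least-probable nodes; the expected code length is the sum of the merged weights.
merge 1/56 + 1/56 → 1/28
merge 1/28 + 9/56 → 11/56
merge 11/56 + 11/56 → 11/28
merge 2/7 + 9/28 → 17/28
merge 11/28 + 17/28 → 1
L = 1/28 + 11/56 + 11/28 + 17/28 + 1 = 125/56 ≈ 2.232 bits/symbol.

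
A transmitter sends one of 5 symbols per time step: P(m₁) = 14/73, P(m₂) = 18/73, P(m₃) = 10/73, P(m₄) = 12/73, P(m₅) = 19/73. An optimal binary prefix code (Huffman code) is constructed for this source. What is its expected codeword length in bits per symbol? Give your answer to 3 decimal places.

2.301 bits/symbol

Repeatedly combine the two least-probable nodes; the expected code length is the sum of the merged weights.
merge 10/73 + 12/73 → 22/73
merge 14/73 + 18/73 → 32/73
merge 19/73 + 22/73 → 41/73
merge 32/73 + 41/73 → 1
L = 22/73 + 32/73 + 41/73 + 1 = 168/73 ≈ 2.301 bits/symbol.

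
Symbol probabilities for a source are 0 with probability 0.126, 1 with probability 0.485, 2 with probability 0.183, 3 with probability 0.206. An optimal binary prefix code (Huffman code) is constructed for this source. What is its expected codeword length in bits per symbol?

1.824 bits/symbol

Repeatedly combine the two least-probable nodes; the expected code length is the sum of the merged weights.
merge 63/500 + 183/1000 → 309/1000
merge 103/500 + 309/1000 → 103/200
merge 97/200 + 103/200 → 1
L = 309/1000 + 103/200 + 1 = 228/125 = 1.824 bits/symbol.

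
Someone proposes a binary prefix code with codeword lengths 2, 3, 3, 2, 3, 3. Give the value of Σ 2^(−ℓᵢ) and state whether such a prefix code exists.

1; yes

With common denominator 2^3 = 8: Σ 2^(−ℓᵢ) = 2/8 + 1/8 + 1/8 + 2/8 + 1/8 + 1/8 = 8/8 = 1.
Kraft's inequality requires Σ ≤ 1; here Σ = 1 ≤ 1, so such a prefix code exists.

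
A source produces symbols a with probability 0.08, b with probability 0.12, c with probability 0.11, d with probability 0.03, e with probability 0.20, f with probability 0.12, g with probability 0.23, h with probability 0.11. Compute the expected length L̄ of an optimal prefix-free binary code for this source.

Repeatedly combine the two least-probable nodes; the expected code length is the sum of the merged weights.
merge 3/100 + 2/25 → 11/100
merge 11/100 + 11/100 → 11/50
merge 11/100 + 3/25 → 23/100
merge 3/25 + 1/5 → 8/25
merge 11/50 + 23/100 → 9/20
merge 23/100 + 8/25 → 11/20
merge 9/20 + 11/20 → 1
L = 11/100 + 11/50 + 23/100 + 8/25 + 9/20 + 11/20 + 1 = 72/25 = 2.88 bits/symbol.

2.88 bits/symbol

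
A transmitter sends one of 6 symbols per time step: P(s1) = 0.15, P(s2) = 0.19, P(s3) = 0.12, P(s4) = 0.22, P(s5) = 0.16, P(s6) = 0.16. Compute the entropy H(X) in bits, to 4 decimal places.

2.5594 bits

H = −Σ pᵢ log₂ pᵢ.
−0.15·log₂(0.15) = 0.4105
−0.19·log₂(0.19) = 0.4552
−0.12·log₂(0.12) = 0.3671
−0.22·log₂(0.22) = 0.4806
−0.16·log₂(0.16) = 0.4230
−0.16·log₂(0.16) = 0.4230
Sum ≈ 2.5594 → 2.5594 bits.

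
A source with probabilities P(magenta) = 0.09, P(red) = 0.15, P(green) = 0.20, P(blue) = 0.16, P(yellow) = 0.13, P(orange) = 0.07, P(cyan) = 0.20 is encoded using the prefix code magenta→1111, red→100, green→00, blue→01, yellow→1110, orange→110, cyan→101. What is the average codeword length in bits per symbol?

L̄ = Σ pᵢ·ℓᵢ = 0.09·4 + 0.15·3 + 0.20·2 + 0.16·2 + 0.13·4 + 0.07·3 + 0.20·3 = 2.86 bits/symbol.

2.86 bits/symbol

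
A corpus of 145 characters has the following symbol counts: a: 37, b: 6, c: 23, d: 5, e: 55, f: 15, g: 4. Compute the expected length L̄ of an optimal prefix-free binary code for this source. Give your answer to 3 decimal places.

Probabilities are the counts divided by 145.
Repeatedly combine the two least-probable nodes; the expected code length is the sum of the merged weights.
merge 4/145 + 1/29 → 9/145
merge 6/145 + 9/145 → 3/29
merge 3/29 + 3/29 → 6/29
merge 23/145 + 6/29 → 53/145
merge 37/145 + 53/145 → 18/29
merge 11/29 + 18/29 → 1
L = 9/145 + 3/29 + 6/29 + 53/145 + 18/29 + 1 = 342/145 ≈ 2.359 bits/symbol.

2.359 bits/symbol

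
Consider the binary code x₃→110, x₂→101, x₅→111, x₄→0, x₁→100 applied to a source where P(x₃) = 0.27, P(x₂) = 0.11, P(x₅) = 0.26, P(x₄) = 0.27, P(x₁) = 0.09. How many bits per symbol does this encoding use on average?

2.46 bits/symbol

L̄ = Σ pᵢ·ℓᵢ = 0.27·3 + 0.11·3 + 0.26·3 + 0.27·1 + 0.09·3 = 2.46 bits/symbol.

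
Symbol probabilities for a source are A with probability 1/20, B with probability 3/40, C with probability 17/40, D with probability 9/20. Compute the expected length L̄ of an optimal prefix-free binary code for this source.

Repeatedly combine the two least-probable nodes; the expected code length is the sum of the merged weights.
merge 1/20 + 3/40 → 1/8
merge 1/8 + 17/40 → 11/20
merge 9/20 + 11/20 → 1
L = 1/8 + 11/20 + 1 = 67/40 = 1.675 bits/symbol.

1.675 bits/symbol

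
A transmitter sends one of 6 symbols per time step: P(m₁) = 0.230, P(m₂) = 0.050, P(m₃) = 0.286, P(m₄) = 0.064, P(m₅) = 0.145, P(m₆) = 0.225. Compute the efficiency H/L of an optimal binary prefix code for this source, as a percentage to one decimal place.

Entropy H = −Σ p log₂ p ≈ 2.3622 bits.
Huffman merges: 1/20+8/125→57/500; 57/500+29/200→259/1000; 9/40+23/100→91/200; 259/1000+143/500→109/200; 91/200+109/200→1. L = 2373/1000 ≈ 2.3730.
Efficiency = H/L = 2.3622/2.3730 = 99.5%.

99.5%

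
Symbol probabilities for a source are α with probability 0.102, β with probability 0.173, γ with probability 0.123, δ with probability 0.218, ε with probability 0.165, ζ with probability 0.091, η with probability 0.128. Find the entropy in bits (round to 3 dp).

H = −Σ pᵢ log₂ pᵢ.
−0.102·log₂(0.102) = 0.3359
−0.173·log₂(0.173) = 0.4379
−0.123·log₂(0.123) = 0.3719
−0.218·log₂(0.218) = 0.4791
−0.165·log₂(0.165) = 0.4289
−0.091·log₂(0.091) = 0.3147
−0.128·log₂(0.128) = 0.3796
Sum ≈ 2.7480 → 2.748 bits.

2.748 bits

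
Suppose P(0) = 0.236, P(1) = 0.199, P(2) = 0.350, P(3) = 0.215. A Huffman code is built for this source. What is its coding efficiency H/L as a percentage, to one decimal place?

Entropy H = −Σ p log₂ p ≈ 1.9620 bits.
Huffman merges: 199/1000+43/200→207/500; 59/250+7/20→293/500; 207/500+293/500→1. L = 2 ≈ 2.0000.
Efficiency = H/L = 1.9620/2.0000 = 98.1%.

98.1%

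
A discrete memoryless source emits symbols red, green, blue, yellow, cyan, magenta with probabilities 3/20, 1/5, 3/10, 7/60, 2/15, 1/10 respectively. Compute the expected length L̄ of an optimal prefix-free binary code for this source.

2.5 bits/symbol

Repeatedly combine the two least-probable nodes; the expected code length is the sum of the merged weights.
merge 1/10 + 7/60 → 13/60
merge 2/15 + 3/20 → 17/60
merge 1/5 + 13/60 → 5/12
merge 17/60 + 3/10 → 7/12
merge 5/12 + 7/12 → 1
L = 13/60 + 17/60 + 5/12 + 7/12 + 1 = 5/2 = 2.5 bits/symbol.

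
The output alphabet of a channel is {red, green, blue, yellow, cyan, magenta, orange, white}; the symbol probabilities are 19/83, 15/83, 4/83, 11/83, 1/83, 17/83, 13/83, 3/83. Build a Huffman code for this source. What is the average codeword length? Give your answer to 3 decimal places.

2.711 bits/symbol

Repeatedly combine the two least-probable nodes; the expected code length is the sum of the merged weights.
merge 1/83 + 3/83 → 4/83
merge 4/83 + 4/83 → 8/83
merge 8/83 + 11/83 → 19/83
merge 13/83 + 15/83 → 28/83
merge 17/83 + 19/83 → 36/83
merge 19/83 + 28/83 → 47/83
merge 36/83 + 47/83 → 1
L = 4/83 + 8/83 + 19/83 + 28/83 + 36/83 + 47/83 + 1 = 225/83 ≈ 2.711 bits/symbol.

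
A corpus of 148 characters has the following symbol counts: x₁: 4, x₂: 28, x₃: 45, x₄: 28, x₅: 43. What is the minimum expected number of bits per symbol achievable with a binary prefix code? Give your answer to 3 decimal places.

Probabilities are the counts divided by 148.
Repeatedly combine the two least-probable nodes; the expected code length is the sum of the merged weights.
merge 1/37 + 7/37 → 8/37
merge 7/37 + 8/37 → 15/37
merge 43/148 + 45/148 → 22/37
merge 15/37 + 22/37 → 1
L = 8/37 + 15/37 + 22/37 + 1 = 82/37 ≈ 2.216 bits/symbol.

2.216 bits/symbol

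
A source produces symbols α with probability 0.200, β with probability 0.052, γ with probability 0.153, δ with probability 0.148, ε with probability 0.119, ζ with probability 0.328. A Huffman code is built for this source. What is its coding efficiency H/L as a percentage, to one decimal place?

Entropy H = −Σ p log₂ p ≈ 2.4015 bits.
Huffman merges: 13/250+119/1000→171/1000; 37/250+153/1000→301/1000; 171/1000+1/5→371/1000; 301/1000+41/125→629/1000; 371/1000+629/1000→1. L = 309/125 ≈ 2.4720.
Efficiency = H/L = 2.4015/2.4720 = 97.1%.

97.1%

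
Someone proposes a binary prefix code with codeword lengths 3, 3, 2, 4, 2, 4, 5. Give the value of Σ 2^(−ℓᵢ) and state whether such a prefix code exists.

0.90625; yes

With common denominator 2^5 = 32: Σ 2^(−ℓᵢ) = 4/32 + 4/32 + 8/32 + 2/32 + 8/32 + 2/32 + 1/32 = 29/32 = 0.90625.
Kraft's inequality requires Σ ≤ 1; here Σ = 0.90625 ≤ 1, so such a prefix code exists.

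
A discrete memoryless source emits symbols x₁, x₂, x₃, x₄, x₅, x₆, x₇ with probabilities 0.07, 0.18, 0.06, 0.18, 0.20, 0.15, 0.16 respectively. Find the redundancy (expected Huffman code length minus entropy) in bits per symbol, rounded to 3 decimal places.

Entropy H = −Σ p log₂ p ≈ 2.7007 bits.
Huffman merges: 3/50+7/100→13/100; 13/100+3/20→7/25; 4/25+9/50→17/50; 9/50+1/5→19/50; 7/25+17/50→31/50; 19/50+31/50→1. L = 11/4 ≈ 2.7500.
L − H = 2.7500 − 2.7007 = 0.049 bits.

0.049 bits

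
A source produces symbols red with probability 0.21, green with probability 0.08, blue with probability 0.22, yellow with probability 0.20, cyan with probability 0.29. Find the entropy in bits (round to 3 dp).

H = −Σ pᵢ log₂ pᵢ.
−0.21·log₂(0.21) = 0.4728
−0.08·log₂(0.08) = 0.2915
−0.22·log₂(0.22) = 0.4806
−0.20·log₂(0.20) = 0.4644
−0.29·log₂(0.29) = 0.5179
Sum ≈ 2.2272 → 2.227 bits.

2.227 bits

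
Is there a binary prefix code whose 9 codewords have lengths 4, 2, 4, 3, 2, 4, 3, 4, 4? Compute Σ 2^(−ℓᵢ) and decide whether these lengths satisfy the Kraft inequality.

With common denominator 2^4 = 16: Σ 2^(−ℓᵢ) = 1/16 + 4/16 + 1/16 + 2/16 + 4/16 + 1/16 + 2/16 + 1/16 + 1/16 = 17/16 = 1.0625.
Kraft's inequality requires Σ ≤ 1; here Σ = 1.0625 > 1, so no such prefix code exists.

1.0625; no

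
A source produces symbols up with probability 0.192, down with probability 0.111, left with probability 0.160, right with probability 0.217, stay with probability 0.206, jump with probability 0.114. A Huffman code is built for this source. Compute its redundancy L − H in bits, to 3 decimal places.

0.040 bits

Entropy H = −Σ p log₂ p ≈ 2.5372 bits.
Huffman merges: 111/1000+57/500→9/40; 4/25+24/125→44/125; 103/500+217/1000→423/1000; 9/40+44/125→577/1000; 423/1000+577/1000→1. L = 2577/1000 ≈ 2.5770.
L − H = 2.5770 − 2.5372 = 0.040 bits.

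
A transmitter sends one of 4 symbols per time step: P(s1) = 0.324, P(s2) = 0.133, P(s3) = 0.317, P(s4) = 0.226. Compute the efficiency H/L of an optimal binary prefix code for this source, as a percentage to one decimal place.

Entropy H = −Σ p log₂ p ≈ 1.9242 bits.
Huffman merges: 133/1000+113/500→359/1000; 317/1000+81/250→641/1000; 359/1000+641/1000→1. L = 2 ≈ 2.0000.
Efficiency = H/L = 1.9242/2.0000 = 96.2%.

96.2%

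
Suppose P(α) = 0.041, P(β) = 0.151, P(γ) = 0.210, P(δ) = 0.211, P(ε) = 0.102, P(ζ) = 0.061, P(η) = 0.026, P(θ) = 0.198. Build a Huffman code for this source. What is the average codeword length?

Repeatedly combine the two least-probable nodes; the expected code length is the sum of the merged weights.
merge 13/500 + 41/1000 → 67/1000
merge 61/1000 + 67/1000 → 16/125
merge 51/500 + 16/125 → 23/100
merge 151/1000 + 99/500 → 349/1000
merge 21/100 + 211/1000 → 421/1000
merge 23/100 + 349/1000 → 579/1000
merge 421/1000 + 579/1000 → 1
L = 67/1000 + 16/125 + 23/100 + 349/1000 + 421/1000 + 579/1000 + 1 = 1387/500 = 2.774 bits/symbol.

2.774 bits/symbol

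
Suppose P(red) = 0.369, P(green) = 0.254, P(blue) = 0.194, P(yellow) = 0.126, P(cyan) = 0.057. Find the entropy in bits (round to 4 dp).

H = −Σ pᵢ log₂ pᵢ.
−0.369·log₂(0.369) = 0.5307
−0.254·log₂(0.254) = 0.5022
−0.194·log₂(0.194) = 0.4590
−0.126·log₂(0.126) = 0.3766
−0.057·log₂(0.057) = 0.2356
Sum ≈ 2.1040 → 2.1040 bits.

2.1040 bits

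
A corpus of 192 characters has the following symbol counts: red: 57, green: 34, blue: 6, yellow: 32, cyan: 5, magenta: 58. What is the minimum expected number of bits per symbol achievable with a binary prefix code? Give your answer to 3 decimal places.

Probabilities are the counts divided by 192.
Repeatedly combine the two least-probable nodes; the expected code length is the sum of the merged weights.
merge 5/192 + 1/32 → 11/192
merge 11/192 + 1/6 → 43/192
merge 17/96 + 43/192 → 77/192
merge 19/64 + 29/96 → 115/192
merge 77/192 + 115/192 → 1
L = 11/192 + 43/192 + 77/192 + 115/192 + 1 = 73/32 ≈ 2.281 bits/symbol.

2.281 bits/symbol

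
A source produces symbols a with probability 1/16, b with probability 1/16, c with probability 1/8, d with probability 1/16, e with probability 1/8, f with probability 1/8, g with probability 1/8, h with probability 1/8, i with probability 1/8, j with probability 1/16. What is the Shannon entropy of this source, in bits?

3.25 bits

Each probability is a power of 1/2, so log₂(1/p) is an integer.
H = Σ p·log₂(1/p) = 1/16·4 + 1/16·4 + 1/8·3 + 1/16·4 + 1/8·3 + 1/8·3 + 1/8·3 + 1/8·3 + 1/8·3 + 1/16·4 = 3.25 bits.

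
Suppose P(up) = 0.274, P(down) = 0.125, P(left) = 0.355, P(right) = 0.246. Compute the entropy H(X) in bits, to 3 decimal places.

1.915 bits

H = −Σ pᵢ log₂ pᵢ.
−0.274·log₂(0.274) = 0.5118
−0.125·log₂(0.125) = 0.3750
−0.355·log₂(0.355) = 0.5304
−0.246·log₂(0.246) = 0.4977
Sum ≈ 1.9149 → 1.915 bits.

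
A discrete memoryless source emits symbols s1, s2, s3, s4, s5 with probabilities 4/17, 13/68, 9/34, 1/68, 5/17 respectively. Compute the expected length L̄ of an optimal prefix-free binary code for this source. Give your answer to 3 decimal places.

2.206 bits/symbol

Repeatedly combine the two least-probable nodes; the expected code length is the sum of the merged weights.
merge 1/68 + 13/68 → 7/34
merge 7/34 + 4/17 → 15/34
merge 9/34 + 5/17 → 19/34
merge 15/34 + 19/34 → 1
L = 7/34 + 15/34 + 19/34 + 1 = 75/34 ≈ 2.206 bits/symbol.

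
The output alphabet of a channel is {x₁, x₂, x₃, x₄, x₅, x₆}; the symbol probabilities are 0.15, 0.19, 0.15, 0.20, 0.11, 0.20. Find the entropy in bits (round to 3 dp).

H = −Σ pᵢ log₂ pᵢ.
−0.15·log₂(0.15) = 0.4105
−0.19·log₂(0.19) = 0.4552
−0.15·log₂(0.15) = 0.4105
−0.20·log₂(0.20) = 0.4644
−0.11·log₂(0.11) = 0.3503
−0.20·log₂(0.20) = 0.4644
Sum ≈ 2.5554 → 2.555 bits.

2.555 bits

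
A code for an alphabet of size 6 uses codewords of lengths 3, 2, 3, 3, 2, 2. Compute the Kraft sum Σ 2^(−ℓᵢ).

With common denominator 2^3 = 8: Σ 2^(−ℓᵢ) = 1/8 + 2/8 + 1/8 + 1/8 + 2/8 + 2/8 = 9/8 = 1.125.

1.125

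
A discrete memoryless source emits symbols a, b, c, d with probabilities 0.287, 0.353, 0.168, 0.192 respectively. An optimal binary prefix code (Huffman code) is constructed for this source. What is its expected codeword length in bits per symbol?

2 bits/symbol

Repeatedly combine the two least-probable nodes; the expected code length is the sum of the merged weights.
merge 21/125 + 24/125 → 9/25
merge 287/1000 + 353/1000 → 16/25
merge 9/25 + 16/25 → 1
L = 9/25 + 16/25 + 1 = 2 bits/symbol.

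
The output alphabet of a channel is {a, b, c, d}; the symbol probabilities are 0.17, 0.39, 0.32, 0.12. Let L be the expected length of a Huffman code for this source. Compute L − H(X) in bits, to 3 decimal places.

0.043 bits

Entropy H = −Σ p log₂ p ≈ 1.8575 bits.
Huffman merges: 3/25+17/100→29/100; 29/100+8/25→61/100; 39/100+61/100→1. L = 19/10 ≈ 1.9000.
L − H = 1.9000 − 1.8575 = 0.043 bits.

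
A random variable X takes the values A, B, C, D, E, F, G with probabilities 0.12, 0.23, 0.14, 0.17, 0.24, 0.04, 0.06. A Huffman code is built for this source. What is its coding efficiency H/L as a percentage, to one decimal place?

99.2%

Entropy H = −Σ p log₂ p ≈ 2.6099 bits.
Huffman merges: 1/25+3/50→1/10; 1/10+3/25→11/50; 7/50+17/100→31/100; 11/50+23/100→9/20; 6/25+31/100→11/20; 9/20+11/20→1. L = 263/100 ≈ 2.6300.
Efficiency = H/L = 2.6099/2.6300 = 99.2%.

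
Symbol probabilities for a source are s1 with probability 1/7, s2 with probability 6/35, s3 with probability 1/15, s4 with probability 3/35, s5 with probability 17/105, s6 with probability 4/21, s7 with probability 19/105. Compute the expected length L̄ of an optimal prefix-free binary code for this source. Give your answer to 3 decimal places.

Repeatedly combine the two least-probable nodes; the expected code length is the sum of the merged weights.
merge 1/15 + 3/35 → 16/105
merge 1/7 + 16/105 → 31/105
merge 17/105 + 6/35 → 1/3
merge 19/105 + 4/21 → 13/35
merge 31/105 + 1/3 → 22/35
merge 13/35 + 22/35 → 1
L = 16/105 + 31/105 + 1/3 + 13/35 + 22/35 + 1 = 292/105 ≈ 2.781 bits/symbol.

2.781 bits/symbol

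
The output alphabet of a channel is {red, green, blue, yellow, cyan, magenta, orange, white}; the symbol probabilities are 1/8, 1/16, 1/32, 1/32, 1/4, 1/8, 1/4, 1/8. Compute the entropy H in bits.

Each probability is a power of 1/2, so log₂(1/p) is an integer.
H = Σ p·log₂(1/p) = 1/8·3 + 1/16·4 + 1/32·5 + 1/32·5 + 1/4·2 + 1/8·3 + 1/4·2 + 1/8·3 = 2.6875 bits.

2.6875 bits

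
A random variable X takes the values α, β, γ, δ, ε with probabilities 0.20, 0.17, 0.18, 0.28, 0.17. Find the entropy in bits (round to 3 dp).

2.293 bits

H = −Σ pᵢ log₂ pᵢ.
−0.20·log₂(0.20) = 0.4644
−0.17·log₂(0.17) = 0.4346
−0.18·log₂(0.18) = 0.4453
−0.28·log₂(0.28) = 0.5142
−0.17·log₂(0.17) = 0.4346
Sum ≈ 2.2931 → 2.293 bits.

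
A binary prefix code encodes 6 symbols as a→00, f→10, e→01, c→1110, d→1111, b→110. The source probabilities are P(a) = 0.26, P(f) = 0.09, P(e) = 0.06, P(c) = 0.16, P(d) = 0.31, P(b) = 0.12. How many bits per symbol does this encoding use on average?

L̄ = Σ pᵢ·ℓᵢ = 0.26·2 + 0.09·2 + 0.06·2 + 0.16·4 + 0.31·4 + 0.12·3 = 3.06 bits/symbol.

3.06 bits/symbol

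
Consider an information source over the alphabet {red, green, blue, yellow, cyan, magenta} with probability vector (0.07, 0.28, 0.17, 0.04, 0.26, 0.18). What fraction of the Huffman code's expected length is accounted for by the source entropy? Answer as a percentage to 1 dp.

98.5%

Entropy H = −Σ p log₂ p ≈ 2.3537 bits.
Huffman merges: 1/25+7/100→11/100; 11/100+17/100→7/25; 9/50+13/50→11/25; 7/25+7/25→14/25; 11/25+14/25→1. L = 239/100 ≈ 2.3900.
Efficiency = H/L = 2.3537/2.3900 = 98.5%.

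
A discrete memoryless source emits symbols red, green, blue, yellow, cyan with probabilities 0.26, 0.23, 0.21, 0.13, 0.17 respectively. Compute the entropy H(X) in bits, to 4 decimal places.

H = −Σ pᵢ log₂ pᵢ.
−0.26·log₂(0.26) = 0.5053
−0.23·log₂(0.23) = 0.4877
−0.21·log₂(0.21) = 0.4728
−0.13·log₂(0.13) = 0.3826
−0.17·log₂(0.17) = 0.4346
Sum ≈ 2.2830 → 2.2830 bits.

2.2830 bits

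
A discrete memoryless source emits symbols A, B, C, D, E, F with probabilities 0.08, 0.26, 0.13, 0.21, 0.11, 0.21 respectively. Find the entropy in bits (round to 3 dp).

H = −Σ pᵢ log₂ pᵢ.
−0.08·log₂(0.08) = 0.2915
−0.26·log₂(0.26) = 0.5053
−0.13·log₂(0.13) = 0.3826
−0.21·log₂(0.21) = 0.4728
−0.11·log₂(0.11) = 0.3503
−0.21·log₂(0.21) = 0.4728
Sum ≈ 2.4754 → 2.475 bits.

2.475 bits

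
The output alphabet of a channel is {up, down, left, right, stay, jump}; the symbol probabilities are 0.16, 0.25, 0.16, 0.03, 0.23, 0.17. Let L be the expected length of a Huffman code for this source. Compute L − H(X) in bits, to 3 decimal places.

Entropy H = −Σ p log₂ p ≈ 2.4201 bits.
Huffman merges: 3/100+4/25→19/100; 4/25+17/100→33/100; 19/100+23/100→21/50; 1/4+33/100→29/50; 21/50+29/50→1. L = 63/25 ≈ 2.5200.
L − H = 2.5200 − 2.4201 = 0.100 bits.

0.100 bits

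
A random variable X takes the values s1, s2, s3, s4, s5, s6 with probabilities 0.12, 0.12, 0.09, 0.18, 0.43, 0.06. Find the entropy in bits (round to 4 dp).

2.2592 bits

H = −Σ pᵢ log₂ pᵢ.
−0.12·log₂(0.12) = 0.3671
−0.12·log₂(0.12) = 0.3671
−0.09·log₂(0.09) = 0.3127
−0.18·log₂(0.18) = 0.4453
−0.43·log₂(0.43) = 0.5236
−0.06·log₂(0.06) = 0.2435
Sum ≈ 2.2592 → 2.2592 bits.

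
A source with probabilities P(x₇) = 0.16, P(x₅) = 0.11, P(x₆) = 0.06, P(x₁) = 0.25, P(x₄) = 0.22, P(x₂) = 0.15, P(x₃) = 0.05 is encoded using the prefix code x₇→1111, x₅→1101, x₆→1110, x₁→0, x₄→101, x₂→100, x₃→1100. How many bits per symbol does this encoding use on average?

L̄ = Σ pᵢ·ℓᵢ = 0.16·4 + 0.11·4 + 0.06·4 + 0.25·1 + 0.22·3 + 0.15·3 + 0.05·4 = 2.88 bits/symbol.

2.88 bits/symbol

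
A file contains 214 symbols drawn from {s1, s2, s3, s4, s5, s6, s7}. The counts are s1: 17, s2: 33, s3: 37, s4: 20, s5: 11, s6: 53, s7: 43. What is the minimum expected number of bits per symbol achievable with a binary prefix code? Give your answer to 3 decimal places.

Probabilities are the counts divided by 214.
Repeatedly combine the two least-probable nodes; the expected code length is the sum of the merged weights.
merge 11/214 + 17/214 → 14/107
merge 10/107 + 14/107 → 24/107
merge 33/214 + 37/214 → 35/107
merge 43/214 + 24/107 → 91/214
merge 53/214 + 35/107 → 123/214
merge 91/214 + 123/214 → 1
L = 14/107 + 24/107 + 35/107 + 91/214 + 123/214 + 1 = 287/107 ≈ 2.682 bits/symbol.

2.682 bits/symbol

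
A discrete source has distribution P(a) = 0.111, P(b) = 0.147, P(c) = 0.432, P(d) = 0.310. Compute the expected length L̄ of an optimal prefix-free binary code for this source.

1.826 bits/symbol

Repeatedly combine the two least-probable nodes; the expected code length is the sum of the merged weights.
merge 111/1000 + 147/1000 → 129/500
merge 129/500 + 31/100 → 71/125
merge 54/125 + 71/125 → 1
L = 129/500 + 71/125 + 1 = 913/500 = 1.826 bits/symbol.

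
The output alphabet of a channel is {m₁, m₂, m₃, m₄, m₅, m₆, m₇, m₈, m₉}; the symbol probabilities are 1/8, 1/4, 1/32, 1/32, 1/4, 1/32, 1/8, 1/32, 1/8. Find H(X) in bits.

2.75 bits

Each probability is a power of 1/2, so log₂(1/p) is an integer.
H = Σ p·log₂(1/p) = 1/8·3 + 1/4·2 + 1/32·5 + 1/32·5 + 1/4·2 + 1/32·5 + 1/8·3 + 1/32·5 + 1/8·3 = 2.75 bits.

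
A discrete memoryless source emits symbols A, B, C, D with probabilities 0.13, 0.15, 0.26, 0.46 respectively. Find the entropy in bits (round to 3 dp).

1.814 bits

H = −Σ pᵢ log₂ pᵢ.
−0.13·log₂(0.13) = 0.3826
−0.15·log₂(0.15) = 0.4105
−0.26·log₂(0.26) = 0.5053
−0.46·log₂(0.46) = 0.5153
Sum ≈ 1.8138 → 1.814 bits.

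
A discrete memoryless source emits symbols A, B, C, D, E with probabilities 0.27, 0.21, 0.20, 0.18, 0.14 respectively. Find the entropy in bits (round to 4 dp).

H = −Σ pᵢ log₂ pᵢ.
−0.27·log₂(0.27) = 0.5100
−0.21·log₂(0.21) = 0.4728
−0.20·log₂(0.20) = 0.4644
−0.18·log₂(0.18) = 0.4453
−0.14·log₂(0.14) = 0.3971
Sum ≈ 2.2896 → 2.2896 bits.

2.2896 bits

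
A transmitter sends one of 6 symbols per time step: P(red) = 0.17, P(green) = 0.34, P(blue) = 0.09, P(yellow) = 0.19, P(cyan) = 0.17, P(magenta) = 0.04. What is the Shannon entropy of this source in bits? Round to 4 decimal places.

H = −Σ pᵢ log₂ pᵢ.
−0.17·log₂(0.17) = 0.4346
−0.34·log₂(0.34) = 0.5292
−0.09·log₂(0.09) = 0.3127
−0.19·log₂(0.19) = 0.4552
−0.17·log₂(0.17) = 0.4346
−0.04·log₂(0.04) = 0.1858
Sum ≈ 2.3520 → 2.3520 bits.

2.3520 bits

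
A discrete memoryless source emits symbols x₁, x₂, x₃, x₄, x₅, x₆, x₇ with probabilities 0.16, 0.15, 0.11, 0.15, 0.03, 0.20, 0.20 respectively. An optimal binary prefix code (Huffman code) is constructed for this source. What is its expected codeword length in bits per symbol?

Repeatedly combine the two least-probable nodes; the expected code length is the sum of the merged weights.
merge 3/100 + 11/100 → 7/50
merge 7/50 + 3/20 → 29/100
merge 3/20 + 4/25 → 31/100
merge 1/5 + 1/5 → 2/5
merge 29/100 + 31/100 → 3/5
merge 2/5 + 3/5 → 1
L = 7/50 + 29/100 + 31/100 + 2/5 + 3/5 + 1 = 137/50 = 2.74 bits/symbol.

2.74 bits/symbol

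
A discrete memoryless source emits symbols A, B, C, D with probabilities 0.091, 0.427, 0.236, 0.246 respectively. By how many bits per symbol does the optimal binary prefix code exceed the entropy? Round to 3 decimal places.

0.072 bits

Entropy H = −Σ p log₂ p ≈ 1.8282 bits.
Huffman merges: 91/1000+59/250→327/1000; 123/500+327/1000→573/1000; 427/1000+573/1000→1. L = 19/10 ≈ 1.9000.
L − H = 1.9000 − 1.8282 = 0.072 bits.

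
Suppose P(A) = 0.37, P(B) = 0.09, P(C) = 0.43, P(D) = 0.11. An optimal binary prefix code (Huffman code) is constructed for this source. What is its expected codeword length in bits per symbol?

1.77 bits/symbol

Repeatedly combine the two least-probable nodes; the expected code length is the sum of the merged weights.
merge 9/100 + 11/100 → 1/5
merge 1/5 + 37/100 → 57/100
merge 43/100 + 57/100 → 1
L = 1/5 + 57/100 + 1 = 177/100 = 1.77 bits/symbol.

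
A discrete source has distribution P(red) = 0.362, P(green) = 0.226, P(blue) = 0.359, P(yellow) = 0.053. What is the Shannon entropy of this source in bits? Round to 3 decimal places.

1.771 bits

H = −Σ pᵢ log₂ pᵢ.
−0.362·log₂(0.362) = 0.5307
−0.226·log₂(0.226) = 0.4849
−0.359·log₂(0.359) = 0.5306
−0.053·log₂(0.053) = 0.2246
Sum ≈ 1.7708 → 1.771 bits.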